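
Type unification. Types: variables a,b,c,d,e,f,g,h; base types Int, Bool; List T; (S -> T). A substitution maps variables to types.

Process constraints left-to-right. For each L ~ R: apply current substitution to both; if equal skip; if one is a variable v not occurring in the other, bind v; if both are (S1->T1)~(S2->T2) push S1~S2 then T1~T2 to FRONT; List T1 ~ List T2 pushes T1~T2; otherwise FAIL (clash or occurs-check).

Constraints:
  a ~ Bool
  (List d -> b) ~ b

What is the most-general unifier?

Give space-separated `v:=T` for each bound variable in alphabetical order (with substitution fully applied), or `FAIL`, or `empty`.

step 1: unify a ~ Bool  [subst: {-} | 1 pending]
  bind a := Bool
step 2: unify (List d -> b) ~ b  [subst: {a:=Bool} | 0 pending]
  occurs-check fail

Answer: FAIL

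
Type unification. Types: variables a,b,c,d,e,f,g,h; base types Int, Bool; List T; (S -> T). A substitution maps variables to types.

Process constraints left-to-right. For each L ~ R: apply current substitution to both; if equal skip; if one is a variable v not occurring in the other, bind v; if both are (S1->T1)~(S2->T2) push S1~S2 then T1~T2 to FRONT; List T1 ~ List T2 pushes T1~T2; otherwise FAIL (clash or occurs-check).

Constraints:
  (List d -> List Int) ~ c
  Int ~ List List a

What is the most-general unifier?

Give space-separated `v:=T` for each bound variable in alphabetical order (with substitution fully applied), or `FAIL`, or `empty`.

step 1: unify (List d -> List Int) ~ c  [subst: {-} | 1 pending]
  bind c := (List d -> List Int)
step 2: unify Int ~ List List a  [subst: {c:=(List d -> List Int)} | 0 pending]
  clash: Int vs List List a

Answer: FAIL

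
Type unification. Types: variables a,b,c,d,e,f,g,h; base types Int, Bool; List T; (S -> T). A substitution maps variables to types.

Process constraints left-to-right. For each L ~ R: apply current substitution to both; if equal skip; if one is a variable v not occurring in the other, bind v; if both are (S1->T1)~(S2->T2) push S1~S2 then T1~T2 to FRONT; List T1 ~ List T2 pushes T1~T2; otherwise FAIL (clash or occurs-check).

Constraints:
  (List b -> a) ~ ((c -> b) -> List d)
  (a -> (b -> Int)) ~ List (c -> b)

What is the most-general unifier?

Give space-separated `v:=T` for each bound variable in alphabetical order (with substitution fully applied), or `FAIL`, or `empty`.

step 1: unify (List b -> a) ~ ((c -> b) -> List d)  [subst: {-} | 1 pending]
  -> decompose arrow: push List b~(c -> b), a~List d
step 2: unify List b ~ (c -> b)  [subst: {-} | 2 pending]
  clash: List b vs (c -> b)

Answer: FAIL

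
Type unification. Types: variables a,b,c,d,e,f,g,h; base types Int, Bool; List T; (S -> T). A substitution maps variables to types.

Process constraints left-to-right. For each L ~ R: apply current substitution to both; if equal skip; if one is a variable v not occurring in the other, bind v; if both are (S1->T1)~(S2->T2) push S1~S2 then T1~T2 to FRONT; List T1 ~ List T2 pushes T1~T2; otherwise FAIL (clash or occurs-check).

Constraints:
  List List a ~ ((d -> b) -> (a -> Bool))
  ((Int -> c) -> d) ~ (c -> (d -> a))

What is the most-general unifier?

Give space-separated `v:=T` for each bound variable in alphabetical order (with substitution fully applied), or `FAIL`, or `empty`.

Answer: FAIL

Derivation:
step 1: unify List List a ~ ((d -> b) -> (a -> Bool))  [subst: {-} | 1 pending]
  clash: List List a vs ((d -> b) -> (a -> Bool))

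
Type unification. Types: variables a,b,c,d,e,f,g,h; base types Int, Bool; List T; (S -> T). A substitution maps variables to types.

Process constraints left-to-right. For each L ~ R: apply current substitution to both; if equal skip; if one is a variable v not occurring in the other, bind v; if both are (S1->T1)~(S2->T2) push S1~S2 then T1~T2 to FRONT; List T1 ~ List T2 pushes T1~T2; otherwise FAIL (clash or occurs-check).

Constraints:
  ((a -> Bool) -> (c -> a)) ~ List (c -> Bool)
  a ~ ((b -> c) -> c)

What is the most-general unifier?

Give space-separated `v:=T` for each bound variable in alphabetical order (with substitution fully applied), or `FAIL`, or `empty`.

Answer: FAIL

Derivation:
step 1: unify ((a -> Bool) -> (c -> a)) ~ List (c -> Bool)  [subst: {-} | 1 pending]
  clash: ((a -> Bool) -> (c -> a)) vs List (c -> Bool)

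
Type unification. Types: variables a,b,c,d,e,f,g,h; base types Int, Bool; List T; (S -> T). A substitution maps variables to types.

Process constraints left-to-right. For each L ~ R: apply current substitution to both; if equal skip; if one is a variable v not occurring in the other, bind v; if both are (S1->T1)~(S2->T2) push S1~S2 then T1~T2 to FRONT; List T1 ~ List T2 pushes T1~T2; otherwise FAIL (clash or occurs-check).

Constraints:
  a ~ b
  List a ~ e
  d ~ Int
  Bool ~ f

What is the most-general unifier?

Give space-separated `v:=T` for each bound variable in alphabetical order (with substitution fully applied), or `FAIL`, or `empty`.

Answer: a:=b d:=Int e:=List b f:=Bool

Derivation:
step 1: unify a ~ b  [subst: {-} | 3 pending]
  bind a := b
step 2: unify List b ~ e  [subst: {a:=b} | 2 pending]
  bind e := List b
step 3: unify d ~ Int  [subst: {a:=b, e:=List b} | 1 pending]
  bind d := Int
step 4: unify Bool ~ f  [subst: {a:=b, e:=List b, d:=Int} | 0 pending]
  bind f := Bool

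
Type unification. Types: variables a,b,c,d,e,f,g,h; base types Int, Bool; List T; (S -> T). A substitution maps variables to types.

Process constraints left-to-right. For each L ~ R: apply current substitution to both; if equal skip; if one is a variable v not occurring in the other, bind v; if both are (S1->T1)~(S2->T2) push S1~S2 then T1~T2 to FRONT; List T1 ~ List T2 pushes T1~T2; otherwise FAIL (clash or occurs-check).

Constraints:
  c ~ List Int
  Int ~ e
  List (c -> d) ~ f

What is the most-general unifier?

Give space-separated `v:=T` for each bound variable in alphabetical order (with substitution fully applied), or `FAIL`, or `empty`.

Answer: c:=List Int e:=Int f:=List (List Int -> d)

Derivation:
step 1: unify c ~ List Int  [subst: {-} | 2 pending]
  bind c := List Int
step 2: unify Int ~ e  [subst: {c:=List Int} | 1 pending]
  bind e := Int
step 3: unify List (List Int -> d) ~ f  [subst: {c:=List Int, e:=Int} | 0 pending]
  bind f := List (List Int -> d)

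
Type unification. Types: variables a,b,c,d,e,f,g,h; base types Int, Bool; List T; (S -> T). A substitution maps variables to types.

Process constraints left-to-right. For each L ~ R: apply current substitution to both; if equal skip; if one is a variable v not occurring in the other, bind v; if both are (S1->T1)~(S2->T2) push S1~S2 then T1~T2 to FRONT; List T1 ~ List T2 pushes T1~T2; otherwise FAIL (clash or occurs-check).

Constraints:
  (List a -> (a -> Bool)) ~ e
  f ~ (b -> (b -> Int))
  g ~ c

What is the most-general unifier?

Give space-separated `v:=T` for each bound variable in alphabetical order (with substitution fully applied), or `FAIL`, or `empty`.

Answer: e:=(List a -> (a -> Bool)) f:=(b -> (b -> Int)) g:=c

Derivation:
step 1: unify (List a -> (a -> Bool)) ~ e  [subst: {-} | 2 pending]
  bind e := (List a -> (a -> Bool))
step 2: unify f ~ (b -> (b -> Int))  [subst: {e:=(List a -> (a -> Bool))} | 1 pending]
  bind f := (b -> (b -> Int))
step 3: unify g ~ c  [subst: {e:=(List a -> (a -> Bool)), f:=(b -> (b -> Int))} | 0 pending]
  bind g := c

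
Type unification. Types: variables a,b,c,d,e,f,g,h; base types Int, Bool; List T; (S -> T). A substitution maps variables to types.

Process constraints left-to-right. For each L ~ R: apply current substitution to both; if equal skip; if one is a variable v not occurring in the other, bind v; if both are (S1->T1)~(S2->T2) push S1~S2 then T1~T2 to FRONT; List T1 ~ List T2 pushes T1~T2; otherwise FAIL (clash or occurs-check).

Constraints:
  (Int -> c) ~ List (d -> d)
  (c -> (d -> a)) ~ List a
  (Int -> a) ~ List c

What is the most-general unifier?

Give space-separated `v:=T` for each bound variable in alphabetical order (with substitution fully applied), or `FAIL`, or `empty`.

step 1: unify (Int -> c) ~ List (d -> d)  [subst: {-} | 2 pending]
  clash: (Int -> c) vs List (d -> d)

Answer: FAIL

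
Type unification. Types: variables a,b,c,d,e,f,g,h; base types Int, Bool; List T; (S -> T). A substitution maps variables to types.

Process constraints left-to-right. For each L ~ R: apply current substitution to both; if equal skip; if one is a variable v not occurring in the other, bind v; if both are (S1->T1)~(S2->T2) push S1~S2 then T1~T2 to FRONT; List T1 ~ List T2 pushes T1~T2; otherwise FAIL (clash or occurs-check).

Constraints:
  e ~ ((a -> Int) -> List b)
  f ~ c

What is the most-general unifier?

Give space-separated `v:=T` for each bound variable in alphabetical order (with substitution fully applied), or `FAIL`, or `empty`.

Answer: e:=((a -> Int) -> List b) f:=c

Derivation:
step 1: unify e ~ ((a -> Int) -> List b)  [subst: {-} | 1 pending]
  bind e := ((a -> Int) -> List b)
step 2: unify f ~ c  [subst: {e:=((a -> Int) -> List b)} | 0 pending]
  bind f := c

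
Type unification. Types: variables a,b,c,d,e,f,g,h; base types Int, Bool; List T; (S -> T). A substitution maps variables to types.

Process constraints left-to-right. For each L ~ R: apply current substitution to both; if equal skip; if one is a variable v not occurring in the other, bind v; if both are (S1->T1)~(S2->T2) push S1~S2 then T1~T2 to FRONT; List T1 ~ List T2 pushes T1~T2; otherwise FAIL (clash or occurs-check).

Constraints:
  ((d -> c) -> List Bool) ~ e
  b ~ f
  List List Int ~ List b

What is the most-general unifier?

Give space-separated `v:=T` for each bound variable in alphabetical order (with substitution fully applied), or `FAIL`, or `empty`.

Answer: b:=List Int e:=((d -> c) -> List Bool) f:=List Int

Derivation:
step 1: unify ((d -> c) -> List Bool) ~ e  [subst: {-} | 2 pending]
  bind e := ((d -> c) -> List Bool)
step 2: unify b ~ f  [subst: {e:=((d -> c) -> List Bool)} | 1 pending]
  bind b := f
step 3: unify List List Int ~ List f  [subst: {e:=((d -> c) -> List Bool), b:=f} | 0 pending]
  -> decompose List: push List Int~f
step 4: unify List Int ~ f  [subst: {e:=((d -> c) -> List Bool), b:=f} | 0 pending]
  bind f := List Int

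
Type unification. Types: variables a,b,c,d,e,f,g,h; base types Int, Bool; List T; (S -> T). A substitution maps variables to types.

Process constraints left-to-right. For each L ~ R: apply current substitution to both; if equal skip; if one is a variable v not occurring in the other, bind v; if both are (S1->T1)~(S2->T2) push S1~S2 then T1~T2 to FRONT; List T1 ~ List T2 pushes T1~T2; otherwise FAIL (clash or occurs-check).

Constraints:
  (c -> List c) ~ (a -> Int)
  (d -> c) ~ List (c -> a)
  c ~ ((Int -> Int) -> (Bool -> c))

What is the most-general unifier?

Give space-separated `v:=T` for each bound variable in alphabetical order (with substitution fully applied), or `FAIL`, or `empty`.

step 1: unify (c -> List c) ~ (a -> Int)  [subst: {-} | 2 pending]
  -> decompose arrow: push c~a, List c~Int
step 2: unify c ~ a  [subst: {-} | 3 pending]
  bind c := a
step 3: unify List a ~ Int  [subst: {c:=a} | 2 pending]
  clash: List a vs Int

Answer: FAIL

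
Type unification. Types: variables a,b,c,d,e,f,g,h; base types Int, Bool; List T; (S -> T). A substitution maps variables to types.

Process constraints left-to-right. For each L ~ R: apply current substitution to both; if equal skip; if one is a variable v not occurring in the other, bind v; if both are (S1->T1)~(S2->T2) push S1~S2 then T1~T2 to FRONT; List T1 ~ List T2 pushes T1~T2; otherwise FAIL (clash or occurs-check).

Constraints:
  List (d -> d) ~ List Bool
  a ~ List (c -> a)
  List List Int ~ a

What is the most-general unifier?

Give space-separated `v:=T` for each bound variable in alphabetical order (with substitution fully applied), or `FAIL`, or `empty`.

step 1: unify List (d -> d) ~ List Bool  [subst: {-} | 2 pending]
  -> decompose List: push (d -> d)~Bool
step 2: unify (d -> d) ~ Bool  [subst: {-} | 2 pending]
  clash: (d -> d) vs Bool

Answer: FAIL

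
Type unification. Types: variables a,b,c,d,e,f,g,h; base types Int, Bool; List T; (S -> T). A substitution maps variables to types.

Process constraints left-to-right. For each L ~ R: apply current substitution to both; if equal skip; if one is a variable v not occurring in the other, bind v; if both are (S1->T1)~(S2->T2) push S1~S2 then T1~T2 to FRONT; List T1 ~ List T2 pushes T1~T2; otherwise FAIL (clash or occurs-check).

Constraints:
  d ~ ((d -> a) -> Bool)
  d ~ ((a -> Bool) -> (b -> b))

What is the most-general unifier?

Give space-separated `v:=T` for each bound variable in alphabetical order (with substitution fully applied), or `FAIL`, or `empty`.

step 1: unify d ~ ((d -> a) -> Bool)  [subst: {-} | 1 pending]
  occurs-check fail: d in ((d -> a) -> Bool)

Answer: FAIL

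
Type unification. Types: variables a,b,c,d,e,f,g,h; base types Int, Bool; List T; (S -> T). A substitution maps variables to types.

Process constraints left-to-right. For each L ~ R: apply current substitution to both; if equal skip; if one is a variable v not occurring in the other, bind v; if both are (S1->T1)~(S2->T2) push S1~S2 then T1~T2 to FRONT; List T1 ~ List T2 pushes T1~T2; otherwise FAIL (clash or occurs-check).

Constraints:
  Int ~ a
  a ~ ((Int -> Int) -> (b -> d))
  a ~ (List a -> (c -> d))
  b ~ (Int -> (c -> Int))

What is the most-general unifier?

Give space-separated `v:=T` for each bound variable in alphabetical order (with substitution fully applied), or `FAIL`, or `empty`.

step 1: unify Int ~ a  [subst: {-} | 3 pending]
  bind a := Int
step 2: unify Int ~ ((Int -> Int) -> (b -> d))  [subst: {a:=Int} | 2 pending]
  clash: Int vs ((Int -> Int) -> (b -> d))

Answer: FAIL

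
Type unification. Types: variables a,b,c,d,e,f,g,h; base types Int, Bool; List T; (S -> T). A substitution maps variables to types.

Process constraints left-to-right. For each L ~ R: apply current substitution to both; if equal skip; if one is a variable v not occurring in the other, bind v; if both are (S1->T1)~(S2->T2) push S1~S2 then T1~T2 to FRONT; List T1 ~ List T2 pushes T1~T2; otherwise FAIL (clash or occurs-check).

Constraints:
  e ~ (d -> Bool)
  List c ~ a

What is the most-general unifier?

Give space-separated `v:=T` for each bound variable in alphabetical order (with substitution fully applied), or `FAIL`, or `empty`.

step 1: unify e ~ (d -> Bool)  [subst: {-} | 1 pending]
  bind e := (d -> Bool)
step 2: unify List c ~ a  [subst: {e:=(d -> Bool)} | 0 pending]
  bind a := List c

Answer: a:=List c e:=(d -> Bool)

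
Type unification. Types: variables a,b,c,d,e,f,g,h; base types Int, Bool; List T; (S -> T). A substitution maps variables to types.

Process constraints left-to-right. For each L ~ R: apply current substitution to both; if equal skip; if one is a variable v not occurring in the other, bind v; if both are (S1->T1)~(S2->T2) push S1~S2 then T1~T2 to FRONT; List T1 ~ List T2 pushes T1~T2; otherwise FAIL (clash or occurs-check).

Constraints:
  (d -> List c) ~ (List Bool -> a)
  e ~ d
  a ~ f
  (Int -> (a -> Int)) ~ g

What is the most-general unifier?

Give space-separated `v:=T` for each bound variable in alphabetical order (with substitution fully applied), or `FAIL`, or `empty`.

Answer: a:=List c d:=List Bool e:=List Bool f:=List c g:=(Int -> (List c -> Int))

Derivation:
step 1: unify (d -> List c) ~ (List Bool -> a)  [subst: {-} | 3 pending]
  -> decompose arrow: push d~List Bool, List c~a
step 2: unify d ~ List Bool  [subst: {-} | 4 pending]
  bind d := List Bool
step 3: unify List c ~ a  [subst: {d:=List Bool} | 3 pending]
  bind a := List c
step 4: unify e ~ List Bool  [subst: {d:=List Bool, a:=List c} | 2 pending]
  bind e := List Bool
step 5: unify List c ~ f  [subst: {d:=List Bool, a:=List c, e:=List Bool} | 1 pending]
  bind f := List c
step 6: unify (Int -> (List c -> Int)) ~ g  [subst: {d:=List Bool, a:=List c, e:=List Bool, f:=List c} | 0 pending]
  bind g := (Int -> (List c -> Int))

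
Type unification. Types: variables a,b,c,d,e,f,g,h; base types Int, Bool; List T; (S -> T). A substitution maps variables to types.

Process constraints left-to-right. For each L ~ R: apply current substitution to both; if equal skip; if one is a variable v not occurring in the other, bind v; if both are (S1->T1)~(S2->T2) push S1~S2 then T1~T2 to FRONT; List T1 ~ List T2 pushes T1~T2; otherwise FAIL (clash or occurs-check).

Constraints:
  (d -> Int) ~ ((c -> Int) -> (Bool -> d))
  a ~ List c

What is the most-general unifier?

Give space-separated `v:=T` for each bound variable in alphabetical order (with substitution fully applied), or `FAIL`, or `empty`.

Answer: FAIL

Derivation:
step 1: unify (d -> Int) ~ ((c -> Int) -> (Bool -> d))  [subst: {-} | 1 pending]
  -> decompose arrow: push d~(c -> Int), Int~(Bool -> d)
step 2: unify d ~ (c -> Int)  [subst: {-} | 2 pending]
  bind d := (c -> Int)
step 3: unify Int ~ (Bool -> (c -> Int))  [subst: {d:=(c -> Int)} | 1 pending]
  clash: Int vs (Bool -> (c -> Int))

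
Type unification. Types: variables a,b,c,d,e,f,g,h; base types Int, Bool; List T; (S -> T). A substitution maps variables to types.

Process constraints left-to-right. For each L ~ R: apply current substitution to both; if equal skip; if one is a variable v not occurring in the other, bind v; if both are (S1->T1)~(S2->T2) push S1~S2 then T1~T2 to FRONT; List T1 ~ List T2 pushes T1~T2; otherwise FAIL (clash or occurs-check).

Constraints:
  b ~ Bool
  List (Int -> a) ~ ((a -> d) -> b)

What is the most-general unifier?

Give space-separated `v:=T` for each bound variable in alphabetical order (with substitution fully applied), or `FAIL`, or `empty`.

Answer: FAIL

Derivation:
step 1: unify b ~ Bool  [subst: {-} | 1 pending]
  bind b := Bool
step 2: unify List (Int -> a) ~ ((a -> d) -> Bool)  [subst: {b:=Bool} | 0 pending]
  clash: List (Int -> a) vs ((a -> d) -> Bool)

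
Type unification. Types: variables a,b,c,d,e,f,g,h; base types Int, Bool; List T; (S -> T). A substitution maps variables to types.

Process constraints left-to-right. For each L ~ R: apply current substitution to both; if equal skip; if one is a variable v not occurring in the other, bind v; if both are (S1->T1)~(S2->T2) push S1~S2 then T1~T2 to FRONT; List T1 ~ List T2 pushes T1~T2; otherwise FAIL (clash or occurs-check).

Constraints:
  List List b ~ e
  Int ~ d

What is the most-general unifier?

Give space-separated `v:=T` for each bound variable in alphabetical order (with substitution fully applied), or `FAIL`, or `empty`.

step 1: unify List List b ~ e  [subst: {-} | 1 pending]
  bind e := List List b
step 2: unify Int ~ d  [subst: {e:=List List b} | 0 pending]
  bind d := Int

Answer: d:=Int e:=List List b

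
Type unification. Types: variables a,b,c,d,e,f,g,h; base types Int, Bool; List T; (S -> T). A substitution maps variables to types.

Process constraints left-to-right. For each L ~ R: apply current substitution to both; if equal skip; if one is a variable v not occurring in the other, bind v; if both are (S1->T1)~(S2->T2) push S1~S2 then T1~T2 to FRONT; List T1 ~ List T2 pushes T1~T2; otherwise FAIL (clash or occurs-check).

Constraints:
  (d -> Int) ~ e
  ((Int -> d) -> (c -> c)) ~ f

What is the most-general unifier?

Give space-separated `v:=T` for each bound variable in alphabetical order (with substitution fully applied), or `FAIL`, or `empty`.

Answer: e:=(d -> Int) f:=((Int -> d) -> (c -> c))

Derivation:
step 1: unify (d -> Int) ~ e  [subst: {-} | 1 pending]
  bind e := (d -> Int)
step 2: unify ((Int -> d) -> (c -> c)) ~ f  [subst: {e:=(d -> Int)} | 0 pending]
  bind f := ((Int -> d) -> (c -> c))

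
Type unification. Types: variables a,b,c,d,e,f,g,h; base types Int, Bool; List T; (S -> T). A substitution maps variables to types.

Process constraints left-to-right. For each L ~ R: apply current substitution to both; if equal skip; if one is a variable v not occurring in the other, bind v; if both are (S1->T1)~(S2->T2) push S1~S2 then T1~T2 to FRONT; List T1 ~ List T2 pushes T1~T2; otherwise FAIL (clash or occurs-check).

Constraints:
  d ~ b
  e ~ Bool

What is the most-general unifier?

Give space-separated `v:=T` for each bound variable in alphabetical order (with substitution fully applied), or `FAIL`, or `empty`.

step 1: unify d ~ b  [subst: {-} | 1 pending]
  bind d := b
step 2: unify e ~ Bool  [subst: {d:=b} | 0 pending]
  bind e := Bool

Answer: d:=b e:=Bool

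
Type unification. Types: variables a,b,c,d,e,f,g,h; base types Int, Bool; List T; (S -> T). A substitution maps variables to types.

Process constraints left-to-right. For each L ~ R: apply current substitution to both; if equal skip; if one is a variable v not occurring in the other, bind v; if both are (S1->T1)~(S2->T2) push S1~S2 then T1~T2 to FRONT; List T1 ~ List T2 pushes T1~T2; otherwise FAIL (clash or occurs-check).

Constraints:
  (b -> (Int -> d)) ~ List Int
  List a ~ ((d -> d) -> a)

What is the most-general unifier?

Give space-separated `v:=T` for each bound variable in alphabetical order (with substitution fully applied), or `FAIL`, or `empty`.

step 1: unify (b -> (Int -> d)) ~ List Int  [subst: {-} | 1 pending]
  clash: (b -> (Int -> d)) vs List Int

Answer: FAIL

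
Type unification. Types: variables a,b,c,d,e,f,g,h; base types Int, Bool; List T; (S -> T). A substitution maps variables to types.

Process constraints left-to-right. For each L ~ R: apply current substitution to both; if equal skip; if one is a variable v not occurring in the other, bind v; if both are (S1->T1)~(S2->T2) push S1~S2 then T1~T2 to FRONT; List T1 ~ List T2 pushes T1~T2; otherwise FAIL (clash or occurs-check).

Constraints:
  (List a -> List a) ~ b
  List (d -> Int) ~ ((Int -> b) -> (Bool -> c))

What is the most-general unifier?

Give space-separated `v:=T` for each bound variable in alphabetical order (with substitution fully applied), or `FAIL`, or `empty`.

step 1: unify (List a -> List a) ~ b  [subst: {-} | 1 pending]
  bind b := (List a -> List a)
step 2: unify List (d -> Int) ~ ((Int -> (List a -> List a)) -> (Bool -> c))  [subst: {b:=(List a -> List a)} | 0 pending]
  clash: List (d -> Int) vs ((Int -> (List a -> List a)) -> (Bool -> c))

Answer: FAIL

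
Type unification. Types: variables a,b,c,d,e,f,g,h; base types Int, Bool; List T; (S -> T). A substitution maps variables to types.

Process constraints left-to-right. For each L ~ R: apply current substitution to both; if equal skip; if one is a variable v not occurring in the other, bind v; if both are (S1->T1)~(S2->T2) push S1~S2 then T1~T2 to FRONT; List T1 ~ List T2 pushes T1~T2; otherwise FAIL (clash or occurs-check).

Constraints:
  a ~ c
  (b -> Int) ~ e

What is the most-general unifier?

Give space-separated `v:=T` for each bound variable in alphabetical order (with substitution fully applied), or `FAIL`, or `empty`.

step 1: unify a ~ c  [subst: {-} | 1 pending]
  bind a := c
step 2: unify (b -> Int) ~ e  [subst: {a:=c} | 0 pending]
  bind e := (b -> Int)

Answer: a:=c e:=(b -> Int)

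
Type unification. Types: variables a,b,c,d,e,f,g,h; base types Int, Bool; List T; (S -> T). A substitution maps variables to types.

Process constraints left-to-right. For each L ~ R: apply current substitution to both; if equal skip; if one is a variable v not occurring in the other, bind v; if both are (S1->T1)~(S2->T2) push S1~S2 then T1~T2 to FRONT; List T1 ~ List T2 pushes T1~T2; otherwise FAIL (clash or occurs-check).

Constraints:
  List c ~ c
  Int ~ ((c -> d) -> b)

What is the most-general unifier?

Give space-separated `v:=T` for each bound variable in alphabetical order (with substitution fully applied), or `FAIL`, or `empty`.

step 1: unify List c ~ c  [subst: {-} | 1 pending]
  occurs-check fail

Answer: FAIL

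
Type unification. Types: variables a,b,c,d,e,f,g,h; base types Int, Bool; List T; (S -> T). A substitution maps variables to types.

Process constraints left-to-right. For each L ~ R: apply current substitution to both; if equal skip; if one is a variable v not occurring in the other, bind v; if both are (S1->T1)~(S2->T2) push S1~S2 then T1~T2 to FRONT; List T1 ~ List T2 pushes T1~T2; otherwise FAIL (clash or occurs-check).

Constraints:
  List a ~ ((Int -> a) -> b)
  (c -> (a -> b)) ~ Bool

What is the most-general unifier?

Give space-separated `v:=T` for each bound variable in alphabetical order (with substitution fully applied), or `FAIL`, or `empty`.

step 1: unify List a ~ ((Int -> a) -> b)  [subst: {-} | 1 pending]
  clash: List a vs ((Int -> a) -> b)

Answer: FAIL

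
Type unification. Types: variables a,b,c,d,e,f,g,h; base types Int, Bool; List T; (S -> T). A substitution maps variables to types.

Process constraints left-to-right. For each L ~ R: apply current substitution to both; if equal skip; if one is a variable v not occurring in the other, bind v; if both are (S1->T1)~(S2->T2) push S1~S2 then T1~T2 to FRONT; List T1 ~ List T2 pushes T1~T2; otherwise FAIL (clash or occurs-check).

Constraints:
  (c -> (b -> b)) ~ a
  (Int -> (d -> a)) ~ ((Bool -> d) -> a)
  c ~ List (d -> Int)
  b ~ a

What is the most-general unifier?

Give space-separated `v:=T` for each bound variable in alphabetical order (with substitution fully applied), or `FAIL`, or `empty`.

step 1: unify (c -> (b -> b)) ~ a  [subst: {-} | 3 pending]
  bind a := (c -> (b -> b))
step 2: unify (Int -> (d -> (c -> (b -> b)))) ~ ((Bool -> d) -> (c -> (b -> b)))  [subst: {a:=(c -> (b -> b))} | 2 pending]
  -> decompose arrow: push Int~(Bool -> d), (d -> (c -> (b -> b)))~(c -> (b -> b))
step 3: unify Int ~ (Bool -> d)  [subst: {a:=(c -> (b -> b))} | 3 pending]
  clash: Int vs (Bool -> d)

Answer: FAIL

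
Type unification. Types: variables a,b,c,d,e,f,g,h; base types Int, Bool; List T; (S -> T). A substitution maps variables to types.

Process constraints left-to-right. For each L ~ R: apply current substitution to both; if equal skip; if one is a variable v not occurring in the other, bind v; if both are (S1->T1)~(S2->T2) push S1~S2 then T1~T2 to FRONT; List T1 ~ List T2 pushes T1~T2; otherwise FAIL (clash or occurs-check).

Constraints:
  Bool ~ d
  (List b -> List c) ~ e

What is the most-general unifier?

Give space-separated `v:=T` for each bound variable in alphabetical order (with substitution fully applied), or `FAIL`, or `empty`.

step 1: unify Bool ~ d  [subst: {-} | 1 pending]
  bind d := Bool
step 2: unify (List b -> List c) ~ e  [subst: {d:=Bool} | 0 pending]
  bind e := (List b -> List c)

Answer: d:=Bool e:=(List b -> List c)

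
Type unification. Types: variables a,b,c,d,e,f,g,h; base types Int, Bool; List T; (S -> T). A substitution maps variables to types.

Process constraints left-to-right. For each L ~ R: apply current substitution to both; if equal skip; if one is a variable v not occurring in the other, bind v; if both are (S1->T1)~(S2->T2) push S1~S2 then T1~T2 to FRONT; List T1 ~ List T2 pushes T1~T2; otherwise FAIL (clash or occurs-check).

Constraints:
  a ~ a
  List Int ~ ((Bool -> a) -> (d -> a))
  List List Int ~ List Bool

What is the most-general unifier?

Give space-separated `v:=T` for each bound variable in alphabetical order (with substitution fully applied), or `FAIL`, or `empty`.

Answer: FAIL

Derivation:
step 1: unify a ~ a  [subst: {-} | 2 pending]
  -> identical, skip
step 2: unify List Int ~ ((Bool -> a) -> (d -> a))  [subst: {-} | 1 pending]
  clash: List Int vs ((Bool -> a) -> (d -> a))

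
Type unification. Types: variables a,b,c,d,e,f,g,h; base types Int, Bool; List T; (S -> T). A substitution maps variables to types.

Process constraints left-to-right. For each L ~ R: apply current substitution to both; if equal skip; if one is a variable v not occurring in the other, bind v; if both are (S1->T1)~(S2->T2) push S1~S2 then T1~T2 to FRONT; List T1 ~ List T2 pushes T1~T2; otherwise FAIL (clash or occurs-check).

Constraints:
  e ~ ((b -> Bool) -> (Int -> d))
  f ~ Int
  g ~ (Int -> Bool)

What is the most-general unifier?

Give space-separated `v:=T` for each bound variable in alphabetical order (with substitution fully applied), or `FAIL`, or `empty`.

Answer: e:=((b -> Bool) -> (Int -> d)) f:=Int g:=(Int -> Bool)

Derivation:
step 1: unify e ~ ((b -> Bool) -> (Int -> d))  [subst: {-} | 2 pending]
  bind e := ((b -> Bool) -> (Int -> d))
step 2: unify f ~ Int  [subst: {e:=((b -> Bool) -> (Int -> d))} | 1 pending]
  bind f := Int
step 3: unify g ~ (Int -> Bool)  [subst: {e:=((b -> Bool) -> (Int -> d)), f:=Int} | 0 pending]
  bind g := (Int -> Bool)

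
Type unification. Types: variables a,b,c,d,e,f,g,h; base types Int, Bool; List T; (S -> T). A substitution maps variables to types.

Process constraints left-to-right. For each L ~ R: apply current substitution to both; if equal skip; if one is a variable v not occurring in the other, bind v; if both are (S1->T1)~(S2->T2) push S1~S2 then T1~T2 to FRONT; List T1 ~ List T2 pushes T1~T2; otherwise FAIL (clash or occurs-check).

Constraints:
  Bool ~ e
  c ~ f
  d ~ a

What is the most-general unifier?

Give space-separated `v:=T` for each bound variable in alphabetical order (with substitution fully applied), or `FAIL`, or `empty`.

Answer: c:=f d:=a e:=Bool

Derivation:
step 1: unify Bool ~ e  [subst: {-} | 2 pending]
  bind e := Bool
step 2: unify c ~ f  [subst: {e:=Bool} | 1 pending]
  bind c := f
step 3: unify d ~ a  [subst: {e:=Bool, c:=f} | 0 pending]
  bind d := a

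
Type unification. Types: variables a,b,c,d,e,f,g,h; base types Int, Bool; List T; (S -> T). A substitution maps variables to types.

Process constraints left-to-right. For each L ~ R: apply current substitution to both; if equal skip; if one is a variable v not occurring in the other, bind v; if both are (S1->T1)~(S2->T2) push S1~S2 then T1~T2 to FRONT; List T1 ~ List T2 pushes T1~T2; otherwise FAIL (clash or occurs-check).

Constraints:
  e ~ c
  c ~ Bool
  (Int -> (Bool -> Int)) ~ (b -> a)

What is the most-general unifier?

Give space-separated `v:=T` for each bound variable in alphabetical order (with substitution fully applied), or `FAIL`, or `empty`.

Answer: a:=(Bool -> Int) b:=Int c:=Bool e:=Bool

Derivation:
step 1: unify e ~ c  [subst: {-} | 2 pending]
  bind e := c
step 2: unify c ~ Bool  [subst: {e:=c} | 1 pending]
  bind c := Bool
step 3: unify (Int -> (Bool -> Int)) ~ (b -> a)  [subst: {e:=c, c:=Bool} | 0 pending]
  -> decompose arrow: push Int~b, (Bool -> Int)~a
step 4: unify Int ~ b  [subst: {e:=c, c:=Bool} | 1 pending]
  bind b := Int
step 5: unify (Bool -> Int) ~ a  [subst: {e:=c, c:=Bool, b:=Int} | 0 pending]
  bind a := (Bool -> Int)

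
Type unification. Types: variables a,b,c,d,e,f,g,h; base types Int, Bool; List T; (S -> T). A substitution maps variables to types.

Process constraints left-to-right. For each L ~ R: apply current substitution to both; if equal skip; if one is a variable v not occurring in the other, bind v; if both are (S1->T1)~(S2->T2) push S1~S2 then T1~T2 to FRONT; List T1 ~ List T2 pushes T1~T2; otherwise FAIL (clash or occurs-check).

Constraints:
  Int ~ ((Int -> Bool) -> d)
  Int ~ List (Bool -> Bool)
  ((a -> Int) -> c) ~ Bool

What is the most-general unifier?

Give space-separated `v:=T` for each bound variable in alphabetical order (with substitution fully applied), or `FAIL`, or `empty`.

Answer: FAIL

Derivation:
step 1: unify Int ~ ((Int -> Bool) -> d)  [subst: {-} | 2 pending]
  clash: Int vs ((Int -> Bool) -> d)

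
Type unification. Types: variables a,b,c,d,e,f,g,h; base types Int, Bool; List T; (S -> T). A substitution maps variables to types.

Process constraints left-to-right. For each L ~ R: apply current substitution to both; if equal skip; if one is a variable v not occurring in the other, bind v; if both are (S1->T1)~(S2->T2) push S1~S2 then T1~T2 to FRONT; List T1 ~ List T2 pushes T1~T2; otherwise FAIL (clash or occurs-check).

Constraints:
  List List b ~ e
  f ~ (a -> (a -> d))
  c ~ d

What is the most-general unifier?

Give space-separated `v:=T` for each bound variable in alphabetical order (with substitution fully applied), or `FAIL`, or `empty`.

step 1: unify List List b ~ e  [subst: {-} | 2 pending]
  bind e := List List b
step 2: unify f ~ (a -> (a -> d))  [subst: {e:=List List b} | 1 pending]
  bind f := (a -> (a -> d))
step 3: unify c ~ d  [subst: {e:=List List b, f:=(a -> (a -> d))} | 0 pending]
  bind c := d

Answer: c:=d e:=List List b f:=(a -> (a -> d))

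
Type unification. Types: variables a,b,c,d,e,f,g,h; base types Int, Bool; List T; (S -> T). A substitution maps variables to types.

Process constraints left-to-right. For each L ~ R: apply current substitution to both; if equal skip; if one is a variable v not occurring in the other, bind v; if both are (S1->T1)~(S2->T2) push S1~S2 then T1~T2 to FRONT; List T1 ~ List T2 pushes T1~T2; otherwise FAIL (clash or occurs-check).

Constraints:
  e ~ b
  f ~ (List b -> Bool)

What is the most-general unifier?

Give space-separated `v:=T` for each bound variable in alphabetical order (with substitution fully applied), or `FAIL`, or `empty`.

step 1: unify e ~ b  [subst: {-} | 1 pending]
  bind e := b
step 2: unify f ~ (List b -> Bool)  [subst: {e:=b} | 0 pending]
  bind f := (List b -> Bool)

Answer: e:=b f:=(List b -> Bool)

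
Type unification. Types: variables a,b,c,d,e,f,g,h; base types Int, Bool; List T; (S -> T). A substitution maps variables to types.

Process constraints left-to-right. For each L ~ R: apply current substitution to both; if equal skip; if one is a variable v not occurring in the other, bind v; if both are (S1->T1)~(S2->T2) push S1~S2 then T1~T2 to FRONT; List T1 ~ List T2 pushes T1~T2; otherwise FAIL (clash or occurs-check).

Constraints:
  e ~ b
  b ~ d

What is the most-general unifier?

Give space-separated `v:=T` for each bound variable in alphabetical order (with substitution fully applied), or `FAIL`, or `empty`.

Answer: b:=d e:=d

Derivation:
step 1: unify e ~ b  [subst: {-} | 1 pending]
  bind e := b
step 2: unify b ~ d  [subst: {e:=b} | 0 pending]
  bind b := d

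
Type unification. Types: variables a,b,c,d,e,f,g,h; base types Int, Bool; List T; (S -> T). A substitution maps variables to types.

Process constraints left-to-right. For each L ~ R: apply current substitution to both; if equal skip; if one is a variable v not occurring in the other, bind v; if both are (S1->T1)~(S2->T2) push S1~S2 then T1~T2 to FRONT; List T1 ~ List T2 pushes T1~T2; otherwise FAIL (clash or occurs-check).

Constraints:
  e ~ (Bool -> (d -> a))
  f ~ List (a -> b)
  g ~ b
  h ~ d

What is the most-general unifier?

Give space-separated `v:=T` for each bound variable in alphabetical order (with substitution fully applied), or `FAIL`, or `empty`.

step 1: unify e ~ (Bool -> (d -> a))  [subst: {-} | 3 pending]
  bind e := (Bool -> (d -> a))
step 2: unify f ~ List (a -> b)  [subst: {e:=(Bool -> (d -> a))} | 2 pending]
  bind f := List (a -> b)
step 3: unify g ~ b  [subst: {e:=(Bool -> (d -> a)), f:=List (a -> b)} | 1 pending]
  bind g := b
step 4: unify h ~ d  [subst: {e:=(Bool -> (d -> a)), f:=List (a -> b), g:=b} | 0 pending]
  bind h := d

Answer: e:=(Bool -> (d -> a)) f:=List (a -> b) g:=b h:=d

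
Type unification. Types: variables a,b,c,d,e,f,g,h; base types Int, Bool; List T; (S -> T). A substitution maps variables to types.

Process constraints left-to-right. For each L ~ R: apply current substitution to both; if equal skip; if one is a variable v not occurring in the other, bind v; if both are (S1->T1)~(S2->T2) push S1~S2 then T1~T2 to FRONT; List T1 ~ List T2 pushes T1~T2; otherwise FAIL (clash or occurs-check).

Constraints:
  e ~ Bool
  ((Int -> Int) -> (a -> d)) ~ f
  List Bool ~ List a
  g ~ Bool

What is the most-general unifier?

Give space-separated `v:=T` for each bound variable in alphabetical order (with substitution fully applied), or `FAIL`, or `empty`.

step 1: unify e ~ Bool  [subst: {-} | 3 pending]
  bind e := Bool
step 2: unify ((Int -> Int) -> (a -> d)) ~ f  [subst: {e:=Bool} | 2 pending]
  bind f := ((Int -> Int) -> (a -> d))
step 3: unify List Bool ~ List a  [subst: {e:=Bool, f:=((Int -> Int) -> (a -> d))} | 1 pending]
  -> decompose List: push Bool~a
step 4: unify Bool ~ a  [subst: {e:=Bool, f:=((Int -> Int) -> (a -> d))} | 1 pending]
  bind a := Bool
step 5: unify g ~ Bool  [subst: {e:=Bool, f:=((Int -> Int) -> (a -> d)), a:=Bool} | 0 pending]
  bind g := Bool

Answer: a:=Bool e:=Bool f:=((Int -> Int) -> (Bool -> d)) g:=Bool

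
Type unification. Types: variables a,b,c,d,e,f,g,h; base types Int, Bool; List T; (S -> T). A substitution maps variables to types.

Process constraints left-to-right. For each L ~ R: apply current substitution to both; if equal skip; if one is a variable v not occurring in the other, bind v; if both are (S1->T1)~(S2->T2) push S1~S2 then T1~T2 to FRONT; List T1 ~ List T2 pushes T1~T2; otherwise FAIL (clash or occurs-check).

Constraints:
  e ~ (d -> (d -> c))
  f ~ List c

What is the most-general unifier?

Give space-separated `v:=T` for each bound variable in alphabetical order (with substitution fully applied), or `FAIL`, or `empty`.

step 1: unify e ~ (d -> (d -> c))  [subst: {-} | 1 pending]
  bind e := (d -> (d -> c))
step 2: unify f ~ List c  [subst: {e:=(d -> (d -> c))} | 0 pending]
  bind f := List c

Answer: e:=(d -> (d -> c)) f:=List c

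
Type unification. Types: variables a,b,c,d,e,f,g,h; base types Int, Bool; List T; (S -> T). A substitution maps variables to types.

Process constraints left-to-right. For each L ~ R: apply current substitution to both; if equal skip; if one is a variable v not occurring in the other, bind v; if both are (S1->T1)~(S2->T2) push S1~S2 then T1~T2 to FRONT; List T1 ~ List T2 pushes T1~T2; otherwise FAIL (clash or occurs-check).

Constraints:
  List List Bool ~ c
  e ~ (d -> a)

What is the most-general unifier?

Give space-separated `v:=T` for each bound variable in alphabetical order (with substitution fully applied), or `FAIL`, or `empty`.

Answer: c:=List List Bool e:=(d -> a)

Derivation:
step 1: unify List List Bool ~ c  [subst: {-} | 1 pending]
  bind c := List List Bool
step 2: unify e ~ (d -> a)  [subst: {c:=List List Bool} | 0 pending]
  bind e := (d -> a)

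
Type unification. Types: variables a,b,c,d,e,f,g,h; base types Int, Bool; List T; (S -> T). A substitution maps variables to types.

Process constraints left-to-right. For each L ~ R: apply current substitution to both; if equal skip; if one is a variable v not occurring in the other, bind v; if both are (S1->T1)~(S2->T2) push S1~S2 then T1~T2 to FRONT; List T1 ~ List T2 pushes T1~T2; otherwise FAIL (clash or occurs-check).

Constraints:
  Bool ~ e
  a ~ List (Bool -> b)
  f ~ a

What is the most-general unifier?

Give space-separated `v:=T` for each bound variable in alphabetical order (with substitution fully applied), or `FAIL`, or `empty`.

step 1: unify Bool ~ e  [subst: {-} | 2 pending]
  bind e := Bool
step 2: unify a ~ List (Bool -> b)  [subst: {e:=Bool} | 1 pending]
  bind a := List (Bool -> b)
step 3: unify f ~ List (Bool -> b)  [subst: {e:=Bool, a:=List (Bool -> b)} | 0 pending]
  bind f := List (Bool -> b)

Answer: a:=List (Bool -> b) e:=Bool f:=List (Bool -> b)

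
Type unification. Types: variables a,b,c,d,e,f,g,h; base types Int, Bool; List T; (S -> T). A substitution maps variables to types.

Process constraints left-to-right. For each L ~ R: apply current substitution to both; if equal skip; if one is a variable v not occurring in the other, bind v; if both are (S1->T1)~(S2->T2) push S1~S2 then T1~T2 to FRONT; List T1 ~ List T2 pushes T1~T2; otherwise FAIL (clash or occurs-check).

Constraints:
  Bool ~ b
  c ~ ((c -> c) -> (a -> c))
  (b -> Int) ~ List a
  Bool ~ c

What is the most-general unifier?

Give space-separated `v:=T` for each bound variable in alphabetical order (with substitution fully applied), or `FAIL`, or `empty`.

Answer: FAIL

Derivation:
step 1: unify Bool ~ b  [subst: {-} | 3 pending]
  bind b := Bool
step 2: unify c ~ ((c -> c) -> (a -> c))  [subst: {b:=Bool} | 2 pending]
  occurs-check fail: c in ((c -> c) -> (a -> c))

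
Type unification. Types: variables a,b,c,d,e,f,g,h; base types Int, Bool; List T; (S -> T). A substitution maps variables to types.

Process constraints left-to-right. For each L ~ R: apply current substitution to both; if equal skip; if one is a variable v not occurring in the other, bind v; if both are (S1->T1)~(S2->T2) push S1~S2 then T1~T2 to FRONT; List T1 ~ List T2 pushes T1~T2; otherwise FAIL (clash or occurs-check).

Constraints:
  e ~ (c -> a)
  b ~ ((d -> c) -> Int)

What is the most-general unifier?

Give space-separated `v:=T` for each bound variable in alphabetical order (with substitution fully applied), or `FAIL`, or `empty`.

Answer: b:=((d -> c) -> Int) e:=(c -> a)

Derivation:
step 1: unify e ~ (c -> a)  [subst: {-} | 1 pending]
  bind e := (c -> a)
step 2: unify b ~ ((d -> c) -> Int)  [subst: {e:=(c -> a)} | 0 pending]
  bind b := ((d -> c) -> Int)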